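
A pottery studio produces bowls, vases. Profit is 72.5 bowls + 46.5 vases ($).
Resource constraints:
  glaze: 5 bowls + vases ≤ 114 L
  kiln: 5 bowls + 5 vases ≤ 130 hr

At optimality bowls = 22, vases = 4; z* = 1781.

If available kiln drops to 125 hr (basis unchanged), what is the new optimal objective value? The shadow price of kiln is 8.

1741

Δb = -5, so new z* = 1781 + (8)·(-5) = 1781 − 40 = 1741.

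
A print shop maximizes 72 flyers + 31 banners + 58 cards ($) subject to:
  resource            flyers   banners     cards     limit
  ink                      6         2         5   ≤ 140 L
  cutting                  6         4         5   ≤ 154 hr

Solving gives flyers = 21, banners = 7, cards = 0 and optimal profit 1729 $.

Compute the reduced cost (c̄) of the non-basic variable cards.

-2

Both ink and cutting are binding at x*.
From A_Bᵀ y = c: 6·y_ink + 6·y_cutting = 72; 2·y_ink + 4·y_cutting = 31.
→ y_ink = 8.5 and y_cutting = 3.5.
Reduced cost of cards: c₃ − yᵀa₃ = 58 − (8.5·5 + 3.5·5) = 58 − 60 = -2.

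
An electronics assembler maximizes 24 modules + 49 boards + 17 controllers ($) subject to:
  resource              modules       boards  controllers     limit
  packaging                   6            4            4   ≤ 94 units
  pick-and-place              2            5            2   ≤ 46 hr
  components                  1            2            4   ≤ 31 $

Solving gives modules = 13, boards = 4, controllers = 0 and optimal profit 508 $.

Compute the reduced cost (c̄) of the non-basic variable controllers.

-5

Check each constraint at x*: packaging 94/94 (tight); pick-and-place 46/46 (tight); components 21/31 (slack 10).
By complementary slackness, y = 0 for the non-binding constraint.
The binding rows give the dual system: 6·y_packaging + 2·y_pick-and-place = 24 and 4·y_packaging + 5·y_pick-and-place = 49.
→ y_packaging = 1 and y_pick-and-place = 9.
Reduced cost of controllers: c₃ − yᵀa₃ = 17 − (1·4 + 9·2) = 17 − 22 = -5.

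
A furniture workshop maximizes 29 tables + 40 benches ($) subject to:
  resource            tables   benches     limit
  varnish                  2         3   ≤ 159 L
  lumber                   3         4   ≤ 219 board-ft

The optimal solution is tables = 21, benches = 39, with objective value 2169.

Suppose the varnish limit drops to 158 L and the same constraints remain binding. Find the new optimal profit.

At the optimum: varnish uses 159 of 159 (binding); lumber uses 219 of 219 (binding).
The binding rows give the dual system: 2·y_varnish + 3·y_lumber = 29 and 3·y_varnish + 4·y_lumber = 40.
→ y_varnish = 4 and y_lumber = 7.
Δz = y_varnish·Δb = 4 × (-1) = -4, so new z* = 2169 − 4 = 2165.

2165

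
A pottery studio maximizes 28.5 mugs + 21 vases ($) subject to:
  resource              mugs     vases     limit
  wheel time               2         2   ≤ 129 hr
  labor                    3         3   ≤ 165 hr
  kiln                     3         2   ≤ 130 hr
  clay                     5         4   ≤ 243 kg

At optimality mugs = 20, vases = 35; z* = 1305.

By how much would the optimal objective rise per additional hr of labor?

Binding: labor and kiln. Non-binding: wheel time (19 unused), clay (3 unused).
Since wheel time, clay are not tight, their duals are 0.
Dual feasibility on the basic columns requires 3·y_labor + 3·y_kiln = 28.5, 3·y_labor + 2·y_kiln = 21.
This yields shadow prices y_labor = 2, y_kiln = 7.5.
Shadow price of labor = 2.

2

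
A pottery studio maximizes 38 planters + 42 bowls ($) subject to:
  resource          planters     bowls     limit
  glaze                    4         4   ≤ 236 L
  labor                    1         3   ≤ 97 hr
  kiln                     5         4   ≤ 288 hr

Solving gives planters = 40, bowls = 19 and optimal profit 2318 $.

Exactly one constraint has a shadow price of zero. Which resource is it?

glaze: 236/236 (binding)
labor: 97/97 (binding)
kiln: 276/288 (slack 12)
By complementary slackness, a constraint with positive slack has shadow price 0 → kiln.

kiln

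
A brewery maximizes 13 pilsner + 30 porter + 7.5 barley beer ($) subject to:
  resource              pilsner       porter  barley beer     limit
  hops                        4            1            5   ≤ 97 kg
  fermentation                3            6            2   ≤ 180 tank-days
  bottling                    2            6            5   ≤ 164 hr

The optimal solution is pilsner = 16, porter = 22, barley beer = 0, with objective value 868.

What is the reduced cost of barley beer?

Check each constraint at x*: hops 86/97 (slack 11); fermentation 180/180 (tight); bottling 164/164 (tight).
Slack constraints have shadow price 0 (complementary slackness).
The binding rows give the dual system: 3·y_fermentation + 2·y_bottling = 13 and 6·y_fermentation + 6·y_bottling = 30.
Solving: y_fermentation = 3, y_bottling = 2.
Reduced cost of barley beer: c₃ − yᵀa₃ = 7.5 − (3·2 + 2·5) = 7.5 − 16 = -8.5.

-8.5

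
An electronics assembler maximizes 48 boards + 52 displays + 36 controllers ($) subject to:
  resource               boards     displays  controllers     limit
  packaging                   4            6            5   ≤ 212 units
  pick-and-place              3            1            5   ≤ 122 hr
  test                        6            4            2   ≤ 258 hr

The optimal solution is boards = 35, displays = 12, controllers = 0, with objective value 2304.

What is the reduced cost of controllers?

Binding: packaging and test. Non-binding: pick-and-place (5 unused).
Since pick-and-place is not tight, its dual is 0.
The binding rows give the dual system: 4·y_packaging + 6·y_test = 48 and 6·y_packaging + 4·y_test = 52.
This yields shadow prices y_packaging = 6, y_test = 4.
Reduced cost of controllers: c₃ − yᵀa₃ = 36 − (6·5 + 4·2) = 36 − 38 = -2.

-2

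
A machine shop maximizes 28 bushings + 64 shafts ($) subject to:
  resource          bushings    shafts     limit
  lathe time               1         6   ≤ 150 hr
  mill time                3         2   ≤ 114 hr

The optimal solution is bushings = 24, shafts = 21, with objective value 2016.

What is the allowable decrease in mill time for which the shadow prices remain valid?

Binding constraints: lathe time, mill time. The basis is B = [[1,6],[3,2]] with det -16.
Per unit decrease in mill time, x* moves by d = (-0.375, 0.0625).
The basis stays optimal until bushings reaches 0; allowable decrease = 64 hr.

64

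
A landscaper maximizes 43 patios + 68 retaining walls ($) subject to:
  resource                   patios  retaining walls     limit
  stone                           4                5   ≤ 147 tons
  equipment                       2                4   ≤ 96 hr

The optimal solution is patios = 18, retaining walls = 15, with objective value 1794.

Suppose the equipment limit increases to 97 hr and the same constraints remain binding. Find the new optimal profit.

Both stone and equipment are binding at x*.
From A_Bᵀ y = c: 4·y_stone + 2·y_equipment = 43; 5·y_stone + 4·y_equipment = 68.
Solving: y_stone = 6, y_equipment = 9.5.
Δz = y_equipment·Δb = 9.5 × (1) = 9.5, so new z* = 1794 + 9.5 = 1803.5.

1803.5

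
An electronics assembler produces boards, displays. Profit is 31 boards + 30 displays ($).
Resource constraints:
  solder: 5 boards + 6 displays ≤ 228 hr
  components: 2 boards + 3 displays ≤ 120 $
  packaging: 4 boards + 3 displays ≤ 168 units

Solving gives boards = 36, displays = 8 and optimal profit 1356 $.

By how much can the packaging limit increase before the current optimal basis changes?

Binding constraints: solder, packaging. The basis is B = [[5,6],[4,3]] with det -9.
Per unit increase in packaging, x* moves by d = (0.6667, -0.5556).
The basis stays optimal until displays reaches 0; allowable increase = 14.4 units.

14.4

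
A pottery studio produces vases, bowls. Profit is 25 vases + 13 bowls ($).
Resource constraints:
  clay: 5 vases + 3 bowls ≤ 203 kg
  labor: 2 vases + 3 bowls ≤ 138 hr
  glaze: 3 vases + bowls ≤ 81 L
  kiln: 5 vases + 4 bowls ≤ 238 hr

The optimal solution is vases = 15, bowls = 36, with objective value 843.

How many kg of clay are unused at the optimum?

20

clay used = 5·15 + 3·36 = 183; slack = 203 − 183 = 20.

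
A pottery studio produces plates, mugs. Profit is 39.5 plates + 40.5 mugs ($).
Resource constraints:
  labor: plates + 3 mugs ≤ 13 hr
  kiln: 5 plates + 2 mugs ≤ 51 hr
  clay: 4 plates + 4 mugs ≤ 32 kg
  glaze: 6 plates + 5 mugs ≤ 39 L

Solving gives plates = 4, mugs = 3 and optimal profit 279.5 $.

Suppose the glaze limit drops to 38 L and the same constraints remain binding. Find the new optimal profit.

273.5

Check each constraint at x*: labor 13/13 (tight); kiln 26/51 (slack 25); clay 28/32 (slack 4); glaze 39/39 (tight).
By complementary slackness, y = 0 for the non-binding constraints.
Dual feasibility on the basic columns requires 1·y_labor + 6·y_glaze = 39.5, 3·y_labor + 5·y_glaze = 40.5.
→ y_labor = 3.5 and y_glaze = 6.
Δz = y_glaze·Δb = 6 × (-1) = -6, so new z* = 279.5 − 6 = 273.5.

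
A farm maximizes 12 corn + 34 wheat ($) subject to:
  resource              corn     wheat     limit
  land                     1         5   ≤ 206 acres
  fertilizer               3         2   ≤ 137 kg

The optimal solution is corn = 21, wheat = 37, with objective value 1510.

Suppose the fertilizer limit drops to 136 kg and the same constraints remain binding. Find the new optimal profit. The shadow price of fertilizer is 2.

1508

Δb = -1, so new z* = 1510 + (2)·(-1) = 1510 − 2 = 1508.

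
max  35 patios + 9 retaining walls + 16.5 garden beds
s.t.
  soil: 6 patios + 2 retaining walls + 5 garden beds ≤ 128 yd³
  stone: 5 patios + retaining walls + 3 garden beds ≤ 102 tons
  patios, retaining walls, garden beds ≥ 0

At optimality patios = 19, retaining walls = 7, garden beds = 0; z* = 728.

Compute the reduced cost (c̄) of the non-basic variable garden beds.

At the optimum: soil uses 128 of 128 (binding); stone uses 102 of 102 (binding).
From A_Bᵀ y = c: 6·y_soil + 5·y_stone = 35; 2·y_soil + 1·y_stone = 9.
Solving: y_soil = 2.5, y_stone = 4.
Reduced cost of garden beds: c₃ − yᵀa₃ = 16.5 − (2.5·5 + 4·3) = 16.5 − 24.5 = -8.

-8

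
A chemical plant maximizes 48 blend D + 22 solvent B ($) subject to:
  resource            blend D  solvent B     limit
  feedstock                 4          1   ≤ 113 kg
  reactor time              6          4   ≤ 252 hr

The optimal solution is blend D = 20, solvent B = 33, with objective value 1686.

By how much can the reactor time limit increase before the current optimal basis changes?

Binding constraints: feedstock, reactor time. The basis is B = [[4,1],[6,4]] with det 10.
Per unit increase in reactor time, x* moves by d = (-0.1, 0.4).
The basis stays optimal until blend D reaches 0; allowable increase = 200 hr.

200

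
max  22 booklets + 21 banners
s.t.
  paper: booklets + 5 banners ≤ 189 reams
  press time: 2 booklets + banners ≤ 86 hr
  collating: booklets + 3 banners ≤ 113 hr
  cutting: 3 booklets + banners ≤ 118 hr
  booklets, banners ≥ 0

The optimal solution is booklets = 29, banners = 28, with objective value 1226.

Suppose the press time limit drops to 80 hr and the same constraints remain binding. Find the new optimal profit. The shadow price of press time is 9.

Δb = -6, so new z* = 1226 + (9)·(-6) = 1226 − 54 = 1172.

1172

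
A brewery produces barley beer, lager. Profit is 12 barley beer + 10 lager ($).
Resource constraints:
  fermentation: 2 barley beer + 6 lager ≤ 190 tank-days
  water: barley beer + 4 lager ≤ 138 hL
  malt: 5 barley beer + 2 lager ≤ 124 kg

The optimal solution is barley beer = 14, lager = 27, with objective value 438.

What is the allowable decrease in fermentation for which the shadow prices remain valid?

Binding constraints: fermentation, malt. The basis is B = [[2,6],[5,2]] with det -26.
Per unit decrease in fermentation, x* moves by d = (0.0769, -0.1923).
The basis stays optimal until lager reaches 0; allowable decrease = 140.4 tank-days.

140.4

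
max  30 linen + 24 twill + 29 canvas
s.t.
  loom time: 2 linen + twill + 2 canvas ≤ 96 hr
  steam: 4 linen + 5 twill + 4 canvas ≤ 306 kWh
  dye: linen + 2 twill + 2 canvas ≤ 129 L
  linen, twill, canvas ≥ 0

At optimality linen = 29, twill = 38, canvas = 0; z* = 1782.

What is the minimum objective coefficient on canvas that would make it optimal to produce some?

30

At the optimum: loom time uses 96 of 96 (binding); steam uses 306 of 306 (binding); dye uses 105 of 129 (slack = 24).
By complementary slackness, y = 0 for the non-binding constraint.
From A_Bᵀ y = c: 2·y_loom time + 4·y_steam = 30; 1·y_loom time + 5·y_steam = 24.
This yields shadow prices y_loom time = 9, y_steam = 3.
canvas enters the basis when its profit ≥ yᵀa₃ = 9·2 + 3·4 = 30.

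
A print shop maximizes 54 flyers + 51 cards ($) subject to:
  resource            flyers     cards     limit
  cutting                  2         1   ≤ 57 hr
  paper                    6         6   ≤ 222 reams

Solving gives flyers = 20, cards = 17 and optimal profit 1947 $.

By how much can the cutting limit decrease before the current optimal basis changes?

20

Binding constraints: cutting, paper. The basis is B = [[2,1],[6,6]] with det 6.
Per unit decrease in cutting, x* moves by d = (-1, 1).
The basis stays optimal until flyers reaches 0; allowable decrease = 20 hr.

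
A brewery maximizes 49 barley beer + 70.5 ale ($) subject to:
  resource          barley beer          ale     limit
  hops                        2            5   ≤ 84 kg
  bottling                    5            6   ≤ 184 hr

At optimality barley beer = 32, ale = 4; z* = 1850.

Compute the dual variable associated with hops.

4.5

At the optimum: hops uses 84 of 84 (binding); bottling uses 184 of 184 (binding).
From A_Bᵀ y = c: 2·y_hops + 5·y_bottling = 49; 5·y_hops + 6·y_bottling = 70.5.
→ y_hops = 4.5 and y_bottling = 8.
Shadow price of hops = 4.5.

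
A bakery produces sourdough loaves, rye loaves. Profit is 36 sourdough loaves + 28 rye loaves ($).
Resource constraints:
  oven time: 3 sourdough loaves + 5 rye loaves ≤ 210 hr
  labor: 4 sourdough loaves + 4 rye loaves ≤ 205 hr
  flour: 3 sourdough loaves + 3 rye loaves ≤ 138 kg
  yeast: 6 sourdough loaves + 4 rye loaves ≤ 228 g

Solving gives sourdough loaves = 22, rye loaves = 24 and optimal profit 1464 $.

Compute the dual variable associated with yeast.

At the optimum: oven time uses 186 of 210 (slack = 24); labor uses 184 of 205 (slack = 21); flour uses 138 of 138 (binding); yeast uses 228 of 228 (binding).
Slack constraints have shadow price 0 (complementary slackness).
Dual feasibility on the basic columns requires 3·y_flour + 6·y_yeast = 36, 3·y_flour + 4·y_yeast = 28.
Solving: y_flour = 4, y_yeast = 4.
Shadow price of yeast = 4.

4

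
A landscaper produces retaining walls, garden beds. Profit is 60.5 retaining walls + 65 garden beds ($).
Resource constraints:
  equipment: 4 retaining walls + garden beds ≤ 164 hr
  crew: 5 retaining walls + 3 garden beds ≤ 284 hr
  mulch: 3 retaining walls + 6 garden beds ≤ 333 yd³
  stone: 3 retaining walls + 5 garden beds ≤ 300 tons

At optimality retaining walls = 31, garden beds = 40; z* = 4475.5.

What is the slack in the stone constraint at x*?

stone used = 3·31 + 5·40 = 293; slack = 300 − 293 = 7.

7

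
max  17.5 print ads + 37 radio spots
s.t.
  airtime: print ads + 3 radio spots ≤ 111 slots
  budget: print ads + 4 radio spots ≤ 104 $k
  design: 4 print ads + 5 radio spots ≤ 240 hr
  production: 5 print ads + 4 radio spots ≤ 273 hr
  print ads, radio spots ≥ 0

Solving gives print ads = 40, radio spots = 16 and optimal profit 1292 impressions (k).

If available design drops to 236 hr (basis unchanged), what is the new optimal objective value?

Binding: budget and design. Non-binding: airtime (23 unused), production (9 unused).
Since airtime, production are not tight, their duals are 0.
From A_Bᵀ y = c: 1·y_budget + 4·y_design = 17.5; 4·y_budget + 5·y_design = 37.
→ y_budget = 5.5 and y_design = 3.
Δz = y_design·Δb = 3 × (-4) = -12, so new z* = 1292 − 12 = 1280.

1280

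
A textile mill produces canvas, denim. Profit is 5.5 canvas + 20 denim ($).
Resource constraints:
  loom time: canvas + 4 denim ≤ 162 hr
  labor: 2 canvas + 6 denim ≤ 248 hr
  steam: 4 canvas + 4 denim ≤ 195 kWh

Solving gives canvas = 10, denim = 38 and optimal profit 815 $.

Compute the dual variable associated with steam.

0

Check each constraint at x*: loom time 162/162 (tight); labor 248/248 (tight); steam 192/195 (slack 3).
Slack constraints have shadow price 0 (complementary slackness).
The binding rows give the dual system: 1·y_loom time + 2·y_labor = 5.5 and 4·y_loom time + 6·y_labor = 20.
Solving: y_loom time = 3.5, y_labor = 1.
Shadow price of steam = 0.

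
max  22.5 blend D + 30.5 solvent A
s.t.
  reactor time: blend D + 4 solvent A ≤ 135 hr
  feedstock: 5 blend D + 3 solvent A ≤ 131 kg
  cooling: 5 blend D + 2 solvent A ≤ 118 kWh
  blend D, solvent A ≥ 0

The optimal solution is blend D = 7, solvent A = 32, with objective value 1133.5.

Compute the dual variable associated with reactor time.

Check each constraint at x*: reactor time 135/135 (tight); feedstock 131/131 (tight); cooling 99/118 (slack 19).
Slack constraints have shadow price 0 (complementary slackness).
The binding rows give the dual system: 1·y_reactor time + 5·y_feedstock = 22.5 and 4·y_reactor time + 3·y_feedstock = 30.5.
→ y_reactor time = 5 and y_feedstock = 3.5.
Shadow price of reactor time = 5.

5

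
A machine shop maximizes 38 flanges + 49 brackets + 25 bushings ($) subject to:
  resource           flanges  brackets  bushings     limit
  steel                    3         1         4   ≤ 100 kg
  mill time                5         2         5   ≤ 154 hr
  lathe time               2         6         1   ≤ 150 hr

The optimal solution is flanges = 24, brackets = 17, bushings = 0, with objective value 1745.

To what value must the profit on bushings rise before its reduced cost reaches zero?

At the optimum: steel uses 89 of 100 (slack = 11); mill time uses 154 of 154 (binding); lathe time uses 150 of 150 (binding).
Slack constraints have shadow price 0 (complementary slackness).
The binding rows give the dual system: 5·y_mill time + 2·y_lathe time = 38 and 2·y_mill time + 6·y_lathe time = 49.
→ y_mill time = 5 and y_lathe time = 6.5.
bushings enters the basis when its profit ≥ yᵀa₃ = 5·5 + 6.5·1 = 31.5.

31.5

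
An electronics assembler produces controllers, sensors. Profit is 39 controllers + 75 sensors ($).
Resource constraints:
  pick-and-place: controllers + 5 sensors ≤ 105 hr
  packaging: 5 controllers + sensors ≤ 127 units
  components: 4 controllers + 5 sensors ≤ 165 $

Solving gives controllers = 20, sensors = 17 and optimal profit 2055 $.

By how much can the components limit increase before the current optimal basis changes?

6.25

Binding constraints: pick-and-place, components. The basis is B = [[1,5],[4,5]] with det -15.
Per unit increase in components, x* moves by d = (0.3333, -0.0667).
The basis stays optimal until packaging becomes binding; allowable increase = 6.25 $.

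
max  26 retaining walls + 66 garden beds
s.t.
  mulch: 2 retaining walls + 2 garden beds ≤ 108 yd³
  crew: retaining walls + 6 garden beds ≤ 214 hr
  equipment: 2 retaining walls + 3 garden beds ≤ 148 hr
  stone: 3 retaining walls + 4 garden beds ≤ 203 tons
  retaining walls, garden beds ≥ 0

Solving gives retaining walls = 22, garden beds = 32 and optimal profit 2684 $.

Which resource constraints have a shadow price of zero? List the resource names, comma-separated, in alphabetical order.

mulch: 108/108 (binding)
crew: 214/214 (binding)
equipment: 140/148 (slack 8)
stone: 194/203 (slack 9)
By complementary slackness, a constraint with positive slack has shadow price 0 → equipment, stone.

equipment, stone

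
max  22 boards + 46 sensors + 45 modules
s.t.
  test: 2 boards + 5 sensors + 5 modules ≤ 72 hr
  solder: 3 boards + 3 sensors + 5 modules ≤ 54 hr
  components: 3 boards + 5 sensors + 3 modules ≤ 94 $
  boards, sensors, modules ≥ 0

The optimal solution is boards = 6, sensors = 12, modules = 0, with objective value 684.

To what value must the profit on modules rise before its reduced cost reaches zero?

Check each constraint at x*: test 72/72 (tight); solder 54/54 (tight); components 78/94 (slack 16).
By complementary slackness, y = 0 for the non-binding constraint.
The binding rows give the dual system: 2·y_test + 3·y_solder = 22 and 5·y_test + 3·y_solder = 46.
This yields shadow prices y_test = 8, y_solder = 2.
modules enters the basis when its profit ≥ yᵀa₃ = 8·5 + 2·5 = 50.

50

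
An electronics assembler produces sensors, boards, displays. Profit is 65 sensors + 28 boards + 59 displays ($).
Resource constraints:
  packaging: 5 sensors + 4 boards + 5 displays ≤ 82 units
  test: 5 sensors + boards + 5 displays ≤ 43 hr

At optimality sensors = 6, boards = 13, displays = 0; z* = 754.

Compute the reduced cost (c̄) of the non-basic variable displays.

-6

Check each constraint at x*: packaging 82/82 (tight); test 43/43 (tight).
From A_Bᵀ y = c: 5·y_packaging + 5·y_test = 65; 4·y_packaging + 1·y_test = 28.
This yields shadow prices y_packaging = 5, y_test = 8.
Reduced cost of displays: c₃ − yᵀa₃ = 59 − (5·5 + 8·5) = 59 − 65 = -6.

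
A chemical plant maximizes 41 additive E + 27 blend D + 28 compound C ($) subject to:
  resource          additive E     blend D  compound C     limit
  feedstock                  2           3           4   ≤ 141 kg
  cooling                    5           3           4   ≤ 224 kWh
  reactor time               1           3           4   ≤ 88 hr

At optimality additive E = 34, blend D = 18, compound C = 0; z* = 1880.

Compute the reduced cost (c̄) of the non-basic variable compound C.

-8

Check each constraint at x*: feedstock 122/141 (slack 19); cooling 224/224 (tight); reactor time 88/88 (tight).
Slack constraints have shadow price 0 (complementary slackness).
The binding rows give the dual system: 5·y_cooling + 1·y_reactor time = 41 and 3·y_cooling + 3·y_reactor time = 27.
This yields shadow prices y_cooling = 8, y_reactor time = 1.
Reduced cost of compound C: c₃ − yᵀa₃ = 28 − (8·4 + 1·4) = 28 − 36 = -8.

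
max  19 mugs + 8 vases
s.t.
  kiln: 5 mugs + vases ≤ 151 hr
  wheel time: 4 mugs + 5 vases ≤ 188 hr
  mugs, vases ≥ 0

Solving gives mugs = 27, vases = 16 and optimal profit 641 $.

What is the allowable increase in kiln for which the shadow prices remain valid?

Binding constraints: kiln, wheel time. The basis is B = [[5,1],[4,5]] with det 21.
Per unit increase in kiln, x* moves by d = (0.2381, -0.1905).
The basis stays optimal until vases reaches 0; allowable increase = 84 hr.

84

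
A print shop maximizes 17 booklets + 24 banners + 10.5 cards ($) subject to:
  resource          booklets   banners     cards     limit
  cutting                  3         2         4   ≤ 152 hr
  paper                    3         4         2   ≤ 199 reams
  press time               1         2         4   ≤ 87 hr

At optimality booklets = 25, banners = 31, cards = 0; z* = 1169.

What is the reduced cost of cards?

-7.5

Check each constraint at x*: cutting 137/152 (slack 15); paper 199/199 (tight); press time 87/87 (tight).
By complementary slackness, y = 0 for the non-binding constraint.
From A_Bᵀ y = c: 3·y_paper + 1·y_press time = 17; 4·y_paper + 2·y_press time = 24.
This yields shadow prices y_paper = 5, y_press time = 2.
Reduced cost of cards: c₃ − yᵀa₃ = 10.5 − (5·2 + 2·4) = 10.5 − 18 = -7.5.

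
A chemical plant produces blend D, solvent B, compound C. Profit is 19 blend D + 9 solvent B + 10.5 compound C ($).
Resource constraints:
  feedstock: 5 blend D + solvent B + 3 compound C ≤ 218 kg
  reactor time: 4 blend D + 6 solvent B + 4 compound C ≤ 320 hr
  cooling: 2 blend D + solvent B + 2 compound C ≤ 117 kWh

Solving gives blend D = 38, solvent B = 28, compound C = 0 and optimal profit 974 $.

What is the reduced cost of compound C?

At the optimum: feedstock uses 218 of 218 (binding); reactor time uses 320 of 320 (binding); cooling uses 104 of 117 (slack = 13).
Slack constraints have shadow price 0 (complementary slackness).
Dual feasibility on the basic columns requires 5·y_feedstock + 4·y_reactor time = 19, 1·y_feedstock + 6·y_reactor time = 9.
Solving: y_feedstock = 3, y_reactor time = 1.
Reduced cost of compound C: c₃ − yᵀa₃ = 10.5 − (3·3 + 1·4) = 10.5 − 13 = -2.5.

-2.5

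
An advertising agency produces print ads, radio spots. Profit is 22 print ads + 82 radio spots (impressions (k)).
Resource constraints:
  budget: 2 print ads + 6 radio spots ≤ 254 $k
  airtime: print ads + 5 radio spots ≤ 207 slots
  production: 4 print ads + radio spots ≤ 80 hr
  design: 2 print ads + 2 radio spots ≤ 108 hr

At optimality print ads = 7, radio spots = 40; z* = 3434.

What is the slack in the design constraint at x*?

14

design used = 2·7 + 2·40 = 94; slack = 108 − 94 = 14.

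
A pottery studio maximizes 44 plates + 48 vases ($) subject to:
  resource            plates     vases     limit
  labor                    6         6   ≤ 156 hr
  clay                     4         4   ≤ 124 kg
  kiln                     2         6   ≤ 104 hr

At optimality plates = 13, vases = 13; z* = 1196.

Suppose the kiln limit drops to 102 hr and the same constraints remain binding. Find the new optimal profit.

1194

At the optimum: labor uses 156 of 156 (binding); clay uses 104 of 124 (slack = 20); kiln uses 104 of 104 (binding).
By complementary slackness, y = 0 for the non-binding constraint.
The binding rows give the dual system: 6·y_labor + 2·y_kiln = 44 and 6·y_labor + 6·y_kiln = 48.
Solving: y_labor = 7, y_kiln = 1.
Δz = y_kiln·Δb = 1 × (-2) = -2, so new z* = 1196 − 2 = 1194.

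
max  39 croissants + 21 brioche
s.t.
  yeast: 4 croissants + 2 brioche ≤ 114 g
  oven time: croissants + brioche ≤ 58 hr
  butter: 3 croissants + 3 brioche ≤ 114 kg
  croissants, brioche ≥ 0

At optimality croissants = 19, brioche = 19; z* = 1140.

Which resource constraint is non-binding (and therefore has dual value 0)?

oven time

yeast: 114/114 (binding)
oven time: 38/58 (slack 20)
butter: 114/114 (binding)
By complementary slackness, a constraint with positive slack has shadow price 0 → oven time.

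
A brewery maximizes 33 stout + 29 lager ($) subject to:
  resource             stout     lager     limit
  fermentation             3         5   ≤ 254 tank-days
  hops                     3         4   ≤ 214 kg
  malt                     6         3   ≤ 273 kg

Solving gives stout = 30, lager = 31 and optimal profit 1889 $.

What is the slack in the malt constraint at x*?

0

malt used = 6·30 + 3·31 = 273; slack = 273 − 273 = 0.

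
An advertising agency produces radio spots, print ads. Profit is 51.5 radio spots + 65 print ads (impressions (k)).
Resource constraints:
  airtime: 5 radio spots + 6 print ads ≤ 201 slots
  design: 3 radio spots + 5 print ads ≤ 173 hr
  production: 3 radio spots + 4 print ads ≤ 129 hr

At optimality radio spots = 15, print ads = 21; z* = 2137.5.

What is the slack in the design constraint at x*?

23

design used = 3·15 + 5·21 = 150; slack = 173 − 150 = 23.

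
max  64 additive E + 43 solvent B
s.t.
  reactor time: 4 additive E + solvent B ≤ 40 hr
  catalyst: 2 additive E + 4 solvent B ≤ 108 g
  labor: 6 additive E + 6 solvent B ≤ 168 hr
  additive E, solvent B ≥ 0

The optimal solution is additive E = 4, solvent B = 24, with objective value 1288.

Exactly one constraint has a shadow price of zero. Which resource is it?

catalyst

reactor time: 40/40 (binding)
catalyst: 104/108 (slack 4)
labor: 168/168 (binding)
By complementary slackness, a constraint with positive slack has shadow price 0 → catalyst.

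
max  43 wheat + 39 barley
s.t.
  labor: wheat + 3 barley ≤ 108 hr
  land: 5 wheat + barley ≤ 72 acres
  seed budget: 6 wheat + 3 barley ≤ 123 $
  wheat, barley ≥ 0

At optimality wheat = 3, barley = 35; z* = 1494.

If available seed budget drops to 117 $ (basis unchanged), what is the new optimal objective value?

1458

Check each constraint at x*: labor 108/108 (tight); land 50/72 (slack 22); seed budget 123/123 (tight).
Slack constraints have shadow price 0 (complementary slackness).
From A_Bᵀ y = c: 1·y_labor + 6·y_seed budget = 43; 3·y_labor + 3·y_seed budget = 39.
This yields shadow prices y_labor = 7, y_seed budget = 6.
Δz = y_seed budget·Δb = 6 × (-6) = -36, so new z* = 1494 − 36 = 1458.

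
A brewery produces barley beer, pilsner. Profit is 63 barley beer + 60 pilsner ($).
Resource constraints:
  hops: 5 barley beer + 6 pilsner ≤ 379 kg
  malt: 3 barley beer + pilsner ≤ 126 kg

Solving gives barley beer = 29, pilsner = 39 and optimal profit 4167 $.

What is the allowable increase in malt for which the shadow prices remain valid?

Binding constraints: hops, malt. The basis is B = [[5,6],[3,1]] with det -13.
Per unit increase in malt, x* moves by d = (0.4615, -0.3846).
The basis stays optimal until pilsner reaches 0; allowable increase = 101.4 kg.

101.4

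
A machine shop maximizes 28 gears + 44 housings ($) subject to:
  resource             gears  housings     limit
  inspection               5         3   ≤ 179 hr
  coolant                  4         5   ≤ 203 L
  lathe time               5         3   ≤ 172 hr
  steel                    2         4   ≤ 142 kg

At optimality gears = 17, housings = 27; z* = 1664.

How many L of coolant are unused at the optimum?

coolant used = 4·17 + 5·27 = 203; slack = 203 − 203 = 0.

0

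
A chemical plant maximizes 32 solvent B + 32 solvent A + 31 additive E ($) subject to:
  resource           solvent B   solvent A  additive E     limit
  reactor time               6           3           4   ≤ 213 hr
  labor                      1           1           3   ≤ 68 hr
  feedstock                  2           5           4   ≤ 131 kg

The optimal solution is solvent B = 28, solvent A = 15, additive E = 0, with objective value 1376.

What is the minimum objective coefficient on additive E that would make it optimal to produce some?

32

Check each constraint at x*: reactor time 213/213 (tight); labor 43/68 (slack 25); feedstock 131/131 (tight).
Slack constraints have shadow price 0 (complementary slackness).
From A_Bᵀ y = c: 6·y_reactor time + 2·y_feedstock = 32; 3·y_reactor time + 5·y_feedstock = 32.
→ y_reactor time = 4 and y_feedstock = 4.
additive E enters the basis when its profit ≥ yᵀa₃ = 4·4 + 4·4 = 32.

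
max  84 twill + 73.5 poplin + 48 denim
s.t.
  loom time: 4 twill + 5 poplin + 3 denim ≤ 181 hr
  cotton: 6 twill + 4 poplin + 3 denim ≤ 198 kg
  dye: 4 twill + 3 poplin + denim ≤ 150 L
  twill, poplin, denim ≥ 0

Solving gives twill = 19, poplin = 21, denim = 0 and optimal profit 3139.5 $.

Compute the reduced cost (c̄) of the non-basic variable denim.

-1.5

Check each constraint at x*: loom time 181/181 (tight); cotton 198/198 (tight); dye 139/150 (slack 11).
By complementary slackness, y = 0 for the non-binding constraint.
The binding rows give the dual system: 4·y_loom time + 6·y_cotton = 84 and 5·y_loom time + 4·y_cotton = 73.5.
This yields shadow prices y_loom time = 7.5, y_cotton = 9.
Reduced cost of denim: c₃ − yᵀa₃ = 48 − (7.5·3 + 9·3) = 48 − 49.5 = -1.5.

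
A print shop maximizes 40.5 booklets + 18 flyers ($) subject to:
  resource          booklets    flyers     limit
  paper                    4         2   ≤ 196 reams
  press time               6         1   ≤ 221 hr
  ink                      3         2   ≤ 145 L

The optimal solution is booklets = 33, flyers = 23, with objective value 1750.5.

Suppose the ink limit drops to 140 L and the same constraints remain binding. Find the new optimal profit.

Binding: press time and ink. Non-binding: paper (18 unused).
Slack constraints have shadow price 0 (complementary slackness).
From A_Bᵀ y = c: 6·y_press time + 3·y_ink = 40.5; 1·y_press time + 2·y_ink = 18.
→ y_press time = 3 and y_ink = 7.5.
Δz = y_ink·Δb = 7.5 × (-5) = -37.5, so new z* = 1750.5 − 37.5 = 1713.

1713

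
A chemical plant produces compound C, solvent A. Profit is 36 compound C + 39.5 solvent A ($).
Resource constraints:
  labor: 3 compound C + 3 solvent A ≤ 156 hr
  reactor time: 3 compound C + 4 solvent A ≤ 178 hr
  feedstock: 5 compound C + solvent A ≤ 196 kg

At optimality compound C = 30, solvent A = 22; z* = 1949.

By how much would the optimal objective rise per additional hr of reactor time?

3.5

Check each constraint at x*: labor 156/156 (tight); reactor time 178/178 (tight); feedstock 172/196 (slack 24).
By complementary slackness, y = 0 for the non-binding constraint.
From A_Bᵀ y = c: 3·y_labor + 3·y_reactor time = 36; 3·y_labor + 4·y_reactor time = 39.5.
Solving: y_labor = 8.5, y_reactor time = 3.5.
Shadow price of reactor time = 3.5.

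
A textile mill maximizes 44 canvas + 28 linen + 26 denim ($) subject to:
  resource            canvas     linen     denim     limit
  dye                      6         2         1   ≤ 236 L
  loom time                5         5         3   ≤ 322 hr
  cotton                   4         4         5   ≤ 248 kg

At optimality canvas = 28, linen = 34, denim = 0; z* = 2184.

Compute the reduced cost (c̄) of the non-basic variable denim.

At the optimum: dye uses 236 of 236 (binding); loom time uses 310 of 322 (slack = 12); cotton uses 248 of 248 (binding).
Slack constraints have shadow price 0 (complementary slackness).
From A_Bᵀ y = c: 6·y_dye + 4·y_cotton = 44; 2·y_dye + 4·y_cotton = 28.
This yields shadow prices y_dye = 4, y_cotton = 5.
Reduced cost of denim: c₃ − yᵀa₃ = 26 − (4·1 + 5·5) = 26 − 29 = -3.

-3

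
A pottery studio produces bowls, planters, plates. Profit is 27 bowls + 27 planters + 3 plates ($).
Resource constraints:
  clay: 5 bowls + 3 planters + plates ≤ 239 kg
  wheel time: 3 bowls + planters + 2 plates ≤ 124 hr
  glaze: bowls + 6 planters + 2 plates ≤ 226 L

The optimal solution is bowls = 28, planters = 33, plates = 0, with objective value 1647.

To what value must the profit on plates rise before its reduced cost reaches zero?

At the optimum: clay uses 239 of 239 (binding); wheel time uses 117 of 124 (slack = 7); glaze uses 226 of 226 (binding).
By complementary slackness, y = 0 for the non-binding constraint.
The binding rows give the dual system: 5·y_clay + 1·y_glaze = 27 and 3·y_clay + 6·y_glaze = 27.
This yields shadow prices y_clay = 5, y_glaze = 2.
plates enters the basis when its profit ≥ yᵀa₃ = 5·1 + 2·2 = 9.

9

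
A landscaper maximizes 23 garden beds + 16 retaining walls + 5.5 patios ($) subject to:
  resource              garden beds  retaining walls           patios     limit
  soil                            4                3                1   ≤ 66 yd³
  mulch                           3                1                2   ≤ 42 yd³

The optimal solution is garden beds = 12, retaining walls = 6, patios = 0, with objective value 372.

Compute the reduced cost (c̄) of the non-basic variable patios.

Check each constraint at x*: soil 66/66 (tight); mulch 42/42 (tight).
Dual feasibility on the basic columns requires 4·y_soil + 3·y_mulch = 23, 3·y_soil + 1·y_mulch = 16.
→ y_soil = 5 and y_mulch = 1.
Reduced cost of patios: c₃ − yᵀa₃ = 5.5 − (5·1 + 1·2) = 5.5 − 7 = -1.5.

-1.5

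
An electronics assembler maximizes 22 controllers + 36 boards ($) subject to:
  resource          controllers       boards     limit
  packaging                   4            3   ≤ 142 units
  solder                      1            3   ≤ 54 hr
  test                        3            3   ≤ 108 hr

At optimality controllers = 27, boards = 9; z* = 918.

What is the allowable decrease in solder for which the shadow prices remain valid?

Binding constraints: solder, test. The basis is B = [[1,3],[3,3]] with det -6.
Per unit decrease in solder, x* moves by d = (0.5, -0.5).
The basis stays optimal until packaging becomes binding; allowable decrease = 14 hr.

14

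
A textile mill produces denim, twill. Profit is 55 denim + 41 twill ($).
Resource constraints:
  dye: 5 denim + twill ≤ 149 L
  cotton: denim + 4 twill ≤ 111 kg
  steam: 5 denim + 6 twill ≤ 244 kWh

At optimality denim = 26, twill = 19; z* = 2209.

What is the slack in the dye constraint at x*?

0

dye used = 5·26 + 1·19 = 149; slack = 149 − 149 = 0.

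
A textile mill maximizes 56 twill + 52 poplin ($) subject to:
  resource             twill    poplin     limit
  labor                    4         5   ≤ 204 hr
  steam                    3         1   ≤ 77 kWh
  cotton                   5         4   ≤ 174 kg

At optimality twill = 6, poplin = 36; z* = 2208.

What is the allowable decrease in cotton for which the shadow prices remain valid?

Binding constraints: labor, cotton. The basis is B = [[4,5],[5,4]] with det -9.
Per unit decrease in cotton, x* moves by d = (-0.5556, 0.4444).
The basis stays optimal until twill reaches 0; allowable decrease = 10.8 kg.

10.8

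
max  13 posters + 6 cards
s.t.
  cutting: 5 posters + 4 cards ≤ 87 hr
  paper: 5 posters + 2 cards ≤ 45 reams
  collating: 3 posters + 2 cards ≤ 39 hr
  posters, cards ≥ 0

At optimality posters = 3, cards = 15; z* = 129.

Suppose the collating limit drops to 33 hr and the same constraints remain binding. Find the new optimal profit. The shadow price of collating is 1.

Δb = -6, so new z* = 129 + (1)·(-6) = 129 − 6 = 123.

123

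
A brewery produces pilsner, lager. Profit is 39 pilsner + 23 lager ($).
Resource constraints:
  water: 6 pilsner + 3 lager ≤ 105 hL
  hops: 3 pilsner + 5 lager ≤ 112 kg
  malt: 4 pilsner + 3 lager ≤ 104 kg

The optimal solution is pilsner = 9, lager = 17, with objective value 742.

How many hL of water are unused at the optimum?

0

water used = 6·9 + 3·17 = 105; slack = 105 − 105 = 0.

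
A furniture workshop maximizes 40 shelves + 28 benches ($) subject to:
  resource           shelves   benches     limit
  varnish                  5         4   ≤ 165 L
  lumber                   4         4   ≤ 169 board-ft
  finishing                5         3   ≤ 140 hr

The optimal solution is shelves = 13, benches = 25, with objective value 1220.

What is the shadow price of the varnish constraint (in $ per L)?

Check each constraint at x*: varnish 165/165 (tight); lumber 152/169 (slack 17); finishing 140/140 (tight).
Since lumber is not tight, its dual is 0.
Dual feasibility on the basic columns requires 5·y_varnish + 5·y_finishing = 40, 4·y_varnish + 3·y_finishing = 28.
This yields shadow prices y_varnish = 4, y_finishing = 4.
Shadow price of varnish = 4.

4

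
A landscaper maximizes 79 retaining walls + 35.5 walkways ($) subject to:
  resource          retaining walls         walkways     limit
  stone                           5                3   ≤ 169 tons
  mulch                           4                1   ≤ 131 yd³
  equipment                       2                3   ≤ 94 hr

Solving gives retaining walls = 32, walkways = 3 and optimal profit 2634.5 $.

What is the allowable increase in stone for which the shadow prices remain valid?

14.7

Binding constraints: stone, mulch. The basis is B = [[5,3],[4,1]] with det -7.
Per unit increase in stone, x* moves by d = (-0.1429, 0.5714).
The basis stays optimal until equipment becomes binding; allowable increase = 14.7 tons.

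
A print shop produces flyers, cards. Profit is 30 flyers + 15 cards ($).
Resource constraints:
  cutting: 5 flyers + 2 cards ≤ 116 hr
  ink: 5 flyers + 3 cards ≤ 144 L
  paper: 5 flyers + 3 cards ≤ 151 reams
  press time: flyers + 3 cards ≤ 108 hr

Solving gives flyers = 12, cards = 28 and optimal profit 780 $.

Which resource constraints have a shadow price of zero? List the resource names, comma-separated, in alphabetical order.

paper, press time

cutting: 116/116 (binding)
ink: 144/144 (binding)
paper: 144/151 (slack 7)
press time: 96/108 (slack 12)
By complementary slackness, a constraint with positive slack has shadow price 0 → paper, press time.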